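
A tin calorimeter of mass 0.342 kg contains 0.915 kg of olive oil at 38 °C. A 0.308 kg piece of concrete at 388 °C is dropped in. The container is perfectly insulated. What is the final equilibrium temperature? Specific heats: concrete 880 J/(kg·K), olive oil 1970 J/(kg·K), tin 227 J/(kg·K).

T_f ≈ 82.1 °C

Setting the total heat transfer to zero:
0.308*880*(T − 388) + 0.915*1970*(T − 38) + 0.342*227*(T − 38) = 0
2151.2 T = 176611
T = 176611 / 2151.2 = 82.1 °C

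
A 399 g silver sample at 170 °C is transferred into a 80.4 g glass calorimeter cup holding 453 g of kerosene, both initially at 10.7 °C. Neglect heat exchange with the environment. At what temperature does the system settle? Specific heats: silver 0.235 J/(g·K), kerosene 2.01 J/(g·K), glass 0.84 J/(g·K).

Conservation of energy gives ΣQ = 0:
399*0.235*(T − 170) + 453*2.01*(T − 10.7) + 80.4*0.84*(T − 10.7) = 0
93.77(T − 170) + 910.53(T − 10.7) + 67.54(T − 10.7) = 0
(93.77 + 910.53 + 67.54) T = 93.77*170 + 910.53*10.7 + 67.54*10.7
T ≈ 24.64 °C

T_f ≈ 24.6 °C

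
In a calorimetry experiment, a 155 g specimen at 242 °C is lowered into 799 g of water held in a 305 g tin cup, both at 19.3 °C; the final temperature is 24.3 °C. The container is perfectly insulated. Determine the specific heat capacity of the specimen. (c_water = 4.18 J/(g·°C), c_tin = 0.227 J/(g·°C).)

Net heat exchanged in the isolated system is zero:
155×c×(24.3 − 242) + 799×4.18×(24.3 − 19.3) + 305×0.227×(24.3 − 19.3) = 0
-33744 c = -17045
c = -17045/-33744 ≈ 0.5051 J/(g·°C)

c ≈ 0.505 J/(g·°C)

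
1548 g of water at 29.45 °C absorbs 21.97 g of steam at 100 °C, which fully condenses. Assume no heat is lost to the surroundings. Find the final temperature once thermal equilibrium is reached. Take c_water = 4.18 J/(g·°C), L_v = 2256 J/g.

T_f ≈ 38.0 °C

Setting the total heat transfer to zero:
steam→water at 100 °C releases m L_v = 21.97·2256 = 49564
  condensed water 100 °C→T: 91.83(T − 100)
  water warms: 1548·4.18·(T − 29.45) = 6470.6(T − 29.45)
6562.5 T = 49564 + 9183.5 + 190560 = 249308
T ≈ 37.99 °C — below 100 °C, confirming all the steam condensed.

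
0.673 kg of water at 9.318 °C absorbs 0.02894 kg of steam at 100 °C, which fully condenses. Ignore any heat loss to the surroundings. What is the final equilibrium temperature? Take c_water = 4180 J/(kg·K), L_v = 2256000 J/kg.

T_f ≈ 35.3 °C

Let T be the final temperature. ΣQ_i = 0:
condense steam: −0.02894×2256000 = −65289
  condensate cools 100→T: 0.02894×4180×(T − 100) = 120.97(T − 100)
  original water: 2813.1(T − 9.318)
2934.1 T = 65289 + 12097 + 26213 = 103598
T ≈ 35.31 °C (< 100 °C, so full condensation is consistent).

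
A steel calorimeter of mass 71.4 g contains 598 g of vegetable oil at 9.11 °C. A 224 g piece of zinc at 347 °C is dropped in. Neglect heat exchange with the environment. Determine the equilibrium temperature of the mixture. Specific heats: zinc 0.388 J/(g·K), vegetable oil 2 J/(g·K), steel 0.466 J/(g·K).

Conservation of energy gives ΣQ = 0:
224×0.388×(T − 347) + 598×2×(T − 9.11) + 71.4×0.466×(T − 9.11) = 0
86.91(T − 347) + 1196(T − 9.11) + 33.27(T − 9.11) = 0
(86.91 + 1196 + 33.27) T = 86.91×347 + 1196×9.11 + 33.27×9.11
T ≈ 31.42 °C

T_f ≈ 31.4 °C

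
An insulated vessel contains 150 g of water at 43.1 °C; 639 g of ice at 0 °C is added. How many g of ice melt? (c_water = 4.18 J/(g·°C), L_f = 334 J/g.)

m_melted ≈ 80.9 g

Heat available from the water dropping to 0 °C: 150·4.18·43.1 = 27024 J.
To melt every bit of ice: 639·334 = 213426 J.
27024 J < 213426 J, so only part of the ice melts and the system sits at 0 °C.
Mass melted = 27024/334 ≈ 80.91 g.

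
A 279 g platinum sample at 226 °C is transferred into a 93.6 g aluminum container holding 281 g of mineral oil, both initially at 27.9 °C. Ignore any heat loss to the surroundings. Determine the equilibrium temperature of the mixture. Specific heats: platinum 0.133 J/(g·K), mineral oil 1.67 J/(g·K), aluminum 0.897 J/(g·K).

Net heat exchanged in the isolated system is zero:
279*0.133*(T − 226) + 281*1.67*(T − 27.9) + 93.6*0.897*(T − 27.9) = 0
37.11(T − 226) + 469.27(T − 27.9) + 83.96(T − 27.9) = 0
590.34 T = 23821
T = 23821/590.34 ≈ 40.35 °C

T_f ≈ 40.4 °C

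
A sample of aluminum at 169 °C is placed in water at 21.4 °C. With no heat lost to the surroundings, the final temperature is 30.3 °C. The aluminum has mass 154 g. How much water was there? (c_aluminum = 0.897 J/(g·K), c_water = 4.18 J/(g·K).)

m ≈ 515 g

Heat lost by the aluminum = heat gained by the water:
154×0.897×(169 − 30.3) = m×4.18×(30.3 − 21.4)
37.2 m = 19160  ⇒  m ≈ 515 g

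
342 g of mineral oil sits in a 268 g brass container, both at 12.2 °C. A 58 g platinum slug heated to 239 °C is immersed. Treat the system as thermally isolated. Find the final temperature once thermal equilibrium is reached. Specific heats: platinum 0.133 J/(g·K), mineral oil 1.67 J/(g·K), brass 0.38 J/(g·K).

T_f is the heat-capacity-weighted average of the initial temperatures:
T_f = (7.714·239 + 571.14·12.2 + 101.84·12.2) / (7.714 + 571.14 + 101.84)
    = 10054 / 680.69 ≈ 14.77 °C

T_f ≈ 14.8 °C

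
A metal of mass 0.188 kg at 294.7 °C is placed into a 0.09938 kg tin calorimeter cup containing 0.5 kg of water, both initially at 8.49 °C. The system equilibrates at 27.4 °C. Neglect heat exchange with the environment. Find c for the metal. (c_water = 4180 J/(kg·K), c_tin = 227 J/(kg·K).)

Conservation of energy gives ΣQ = 0:
0.188×c×(27.4 − 294.7) + 0.5×4180×(27.4 − 8.49) + 0.09938×227×(27.4 − 8.49) = 0
-50.25 c = -39948
c = -39948/-50.25 ≈ 795 J/(kg·K)

c ≈ 795 J/(kg·K)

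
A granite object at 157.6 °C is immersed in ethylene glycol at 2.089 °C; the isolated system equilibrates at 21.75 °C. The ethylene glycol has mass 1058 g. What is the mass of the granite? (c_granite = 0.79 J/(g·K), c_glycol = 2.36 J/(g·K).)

|Q_granite| = |Q_glycol|:
m×0.79×(157.6 − 21.75) = 1058×2.36×(21.75 − 2.089)
107.32 m = 49091  ⇒  m ≈ 457.4 g

m ≈ 457 g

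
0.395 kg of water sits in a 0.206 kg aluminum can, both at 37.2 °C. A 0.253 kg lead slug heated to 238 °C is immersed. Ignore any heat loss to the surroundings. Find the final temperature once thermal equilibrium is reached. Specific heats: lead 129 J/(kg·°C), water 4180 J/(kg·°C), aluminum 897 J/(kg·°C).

Heat gained plus heat lost sum to zero:
0.253*129*(T − 238) + 0.395*4180*(T − 37.2) + 0.206*897*(T − 37.2) = 0
32.64(T − 238) + 1651.1(T − 37.2) + 184.78(T − 37.2) = 0
1868.5 T = 76062
T = 76062 / 1868.5 = 40.7 °C

T_f ≈ 40.7 °C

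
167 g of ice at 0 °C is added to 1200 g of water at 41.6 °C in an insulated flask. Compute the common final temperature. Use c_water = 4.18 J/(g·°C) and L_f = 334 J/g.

T_f ≈ 26.8 °C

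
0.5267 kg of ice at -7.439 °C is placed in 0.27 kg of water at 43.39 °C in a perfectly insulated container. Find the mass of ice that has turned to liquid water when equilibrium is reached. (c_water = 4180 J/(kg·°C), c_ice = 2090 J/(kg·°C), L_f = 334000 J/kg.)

m_melted ≈ 0.122 kg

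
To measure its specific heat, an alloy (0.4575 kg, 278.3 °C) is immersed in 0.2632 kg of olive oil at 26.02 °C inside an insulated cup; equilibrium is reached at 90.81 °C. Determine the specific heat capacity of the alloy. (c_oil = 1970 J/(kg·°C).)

c ≈ 392 J/(kg·°C)

Setting the total heat transfer to zero:
0.4575·c·(90.81 − 278.3) + 0.2632·1970·(90.81 − 26.02) = 0
-85.78 c = -33594
c = -33594/-85.78 ≈ 391.6 J/(kg·°C)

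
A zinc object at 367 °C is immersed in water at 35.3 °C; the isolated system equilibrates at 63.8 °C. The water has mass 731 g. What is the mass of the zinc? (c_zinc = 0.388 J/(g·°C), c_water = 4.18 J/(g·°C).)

m ≈ 740 g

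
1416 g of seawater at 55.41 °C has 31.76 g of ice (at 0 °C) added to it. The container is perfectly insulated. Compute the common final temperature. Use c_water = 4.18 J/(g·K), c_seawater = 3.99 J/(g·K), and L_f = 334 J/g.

T_f ≈ 52.3 °C

Setting the total heat transfer to zero:
latent heat to melt: 31.76×334 = 10608
  meltwater 0→T: 31.76×4.18×T = 132.76 T
  seawater cools: 1416×3.99×(T − 55.41) = 5649.8(T − 55.41)
5782.6 T = 313058 − 10608 = 302450
T ≈ 52.30 °C. Since T > 0 °C, the all-ice-melts assumption holds.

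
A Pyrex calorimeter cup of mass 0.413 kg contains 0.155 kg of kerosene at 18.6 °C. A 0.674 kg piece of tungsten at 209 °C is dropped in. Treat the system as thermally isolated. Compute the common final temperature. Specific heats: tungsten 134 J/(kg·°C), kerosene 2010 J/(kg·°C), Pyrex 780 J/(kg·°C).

Conservation of energy gives ΣQ = 0:
0.674·134·(T − 209) + 0.155·2010·(T − 18.6) + 0.413·780·(T − 18.6) = 0
724.01 T = 30663
T = 30663 / 724.01 = 42.4 °C

T_f ≈ 42.4 °C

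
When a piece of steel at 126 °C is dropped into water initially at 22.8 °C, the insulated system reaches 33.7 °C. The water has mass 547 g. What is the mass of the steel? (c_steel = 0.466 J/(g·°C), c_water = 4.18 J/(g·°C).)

Conservation of energy gives ΣQ = 0:
m×0.466×(33.7 − 126) + 547×4.18×(33.7 − 22.8) = 0
-43.01 m = -24922
m = -24922/-43.01 ≈ 579.4 g

m ≈ 579 g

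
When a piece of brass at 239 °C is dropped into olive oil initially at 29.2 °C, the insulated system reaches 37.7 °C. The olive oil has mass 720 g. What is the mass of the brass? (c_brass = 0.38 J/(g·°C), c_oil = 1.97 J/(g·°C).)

Let T be the final temperature. ΣQ_i = 0:
m·0.38·(37.7 − 239) + 720·1.97·(37.7 − 29.2) = 0
-76.49 m = -12056
m = -12056/-76.49 ≈ 157.6 g

m ≈ 158 g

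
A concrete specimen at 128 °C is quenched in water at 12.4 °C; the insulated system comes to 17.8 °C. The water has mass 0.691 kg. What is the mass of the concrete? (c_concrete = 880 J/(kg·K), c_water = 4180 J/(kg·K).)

Heat lost by the concrete = heat gained by the water:
m×880×(128 − 17.8) = 0.691×4180×(17.8 − 12.4)
96976 m = 15597  ⇒  m ≈ 0.1608 kg

m ≈ 0.161 kg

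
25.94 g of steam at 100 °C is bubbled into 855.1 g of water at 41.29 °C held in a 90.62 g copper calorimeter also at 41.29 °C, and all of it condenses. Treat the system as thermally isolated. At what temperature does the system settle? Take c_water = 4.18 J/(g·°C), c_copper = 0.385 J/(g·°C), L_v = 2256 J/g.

T_f ≈ 58.7 °C

Conservation of energy gives ΣQ = 0:
condense steam: −25.94·2256 = −58521
  condensed water 100 °C→T: 108.43(T − 100)
  water warms: 855.1·4.18·(T − 41.29) = 3574.3(T − 41.29)
  copper cup: 90.62·0.385·(T − 41.29) = 34.89(T − 41.29)
3717.6 T = 58521 + 10843 + 149024 = 218388
T ≈ 58.74 °C (< 100 °C, so full condensation is consistent).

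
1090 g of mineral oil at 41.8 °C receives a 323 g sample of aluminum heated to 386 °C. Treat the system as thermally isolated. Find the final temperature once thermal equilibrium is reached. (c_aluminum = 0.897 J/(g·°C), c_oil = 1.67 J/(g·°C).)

T_f ≈ 89.1 °C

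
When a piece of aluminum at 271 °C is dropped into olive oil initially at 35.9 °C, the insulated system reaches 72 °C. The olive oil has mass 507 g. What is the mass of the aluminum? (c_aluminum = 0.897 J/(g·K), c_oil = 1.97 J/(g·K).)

|Q_aluminum| = |Q_oil|:
m×0.897×(271 − 72) = 507×1.97×(72 − 35.9)
178.5 m = 36056  ⇒  m ≈ 202 g

m ≈ 202 g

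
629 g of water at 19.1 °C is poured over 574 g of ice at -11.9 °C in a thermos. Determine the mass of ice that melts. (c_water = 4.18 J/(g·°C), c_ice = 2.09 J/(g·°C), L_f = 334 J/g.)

Cooling the water to 0 °C releases 629×4.18×19.1 = 50218 J.
Of that, 574×2.09×11.9 = 14276 J goes to bring the ice to 0 °C, leaving 35942 J.
Fully melting the ice requires m_ice L_f = 574×334 = 191716 J.
35942 J < 191716 J, so only part of the ice melts and the system sits at 0 °C.
Mass melted = 35942/334 ≈ 107.6 g.

m_melted ≈ 108 g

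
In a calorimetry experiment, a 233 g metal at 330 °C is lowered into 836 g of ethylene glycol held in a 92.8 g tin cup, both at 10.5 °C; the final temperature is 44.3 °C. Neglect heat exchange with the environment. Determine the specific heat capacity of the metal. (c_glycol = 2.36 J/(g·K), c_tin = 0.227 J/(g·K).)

Setting the total heat transfer to zero:
233·c·(44.3 − 330) + 836·2.36·(44.3 − 10.5) + 92.8·0.227·(44.3 − 10.5) = 0
-66568 c = -67398
c = -67398/-66568 ≈ 1.012 J/(g·K)

c ≈ 1.01 J/(g·K)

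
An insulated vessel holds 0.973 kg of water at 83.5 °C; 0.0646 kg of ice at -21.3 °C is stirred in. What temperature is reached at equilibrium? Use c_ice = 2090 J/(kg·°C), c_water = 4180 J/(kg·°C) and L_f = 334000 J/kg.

Setting the total heat transfer to zero:
ice -21.3→0 °C: 0.0646·2090·21.3 = 2875.8
  melt ice: 0.0646·334000 = 21576
  warm the meltwater: 270.03 T
  water cools: 0.973·4180·(T − 83.5) = 4067.1(T − 83.5)
4337.2 T = 339606 − 24452 = 315154
T ≈ 72.66 °C (positive, so assuming full melt was valid).

T_f ≈ 72.7 °C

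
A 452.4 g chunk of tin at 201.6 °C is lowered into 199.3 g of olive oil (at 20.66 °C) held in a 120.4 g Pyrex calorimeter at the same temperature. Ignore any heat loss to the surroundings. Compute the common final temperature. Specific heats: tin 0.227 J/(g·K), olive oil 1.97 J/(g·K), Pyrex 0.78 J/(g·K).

With ΣQ=0 the equilibrium temperature is the m·c-weighted mean:
T_f = (102.69×201.6 + 392.62×20.66 + 93.91×20.66) / (102.69 + 392.62 + 93.91)
    = 30755 / 589.23 ≈ 52.20 °C

T_f ≈ 52.2 °C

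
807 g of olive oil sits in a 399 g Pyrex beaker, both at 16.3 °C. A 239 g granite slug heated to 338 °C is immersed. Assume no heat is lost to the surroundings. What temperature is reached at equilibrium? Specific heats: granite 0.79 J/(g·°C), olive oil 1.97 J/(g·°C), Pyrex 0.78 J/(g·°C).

Let T be the final temperature. ΣQ_i = 0:
239·0.79·(T − 338) + 807·1.97·(T − 16.3) + 399·0.78·(T − 16.3) = 0
188.81(T − 338) + 1589.8(T − 16.3) + 311.22(T − 16.3) = 0
2089.8 T = 94804
T = 94804 / 2089.8 = 45.4 °C

T_f ≈ 45.4 °C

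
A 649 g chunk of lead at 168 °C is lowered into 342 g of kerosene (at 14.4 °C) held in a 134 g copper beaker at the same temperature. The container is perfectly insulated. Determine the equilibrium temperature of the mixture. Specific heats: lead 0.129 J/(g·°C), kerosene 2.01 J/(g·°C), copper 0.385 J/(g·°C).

T_f ≈ 30.0 °C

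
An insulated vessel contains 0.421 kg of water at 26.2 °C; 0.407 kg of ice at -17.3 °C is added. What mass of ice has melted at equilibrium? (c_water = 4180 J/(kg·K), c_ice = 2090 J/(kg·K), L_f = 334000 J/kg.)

Water can give up m c ΔT = 0.421×4180×26.2 = 46106 J before reaching 0 °C.
Warming the ice to 0 °C takes 0.407×2090×17.3 = 14716 J, leaving 31390 J for melting.
Fully melting the ice requires m_ice L_f = 0.407×334000 = 135938 J.
That's not enough to melt it all — equilibrium is at 0 °C with ice remaining.
m_melted×334000 = 31390  ⇒  m_melted ≈ 0.09398 kg.

m_melted ≈ 0.094 kg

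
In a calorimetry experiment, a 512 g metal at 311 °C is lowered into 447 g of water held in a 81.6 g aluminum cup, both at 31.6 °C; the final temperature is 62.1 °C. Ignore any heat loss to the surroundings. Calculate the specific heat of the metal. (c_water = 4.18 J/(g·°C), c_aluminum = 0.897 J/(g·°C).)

Energy conservation, ΣQ = 0:
512×c×(62.1 − 311) + 447×4.18×(62.1 − 31.6) + 81.6×0.897×(62.1 − 31.6) = 0
-127437 c = -59220
c = -59220/-127437 ≈ 0.4647 J/(g·°C)

c ≈ 0.465 J/(g·°C)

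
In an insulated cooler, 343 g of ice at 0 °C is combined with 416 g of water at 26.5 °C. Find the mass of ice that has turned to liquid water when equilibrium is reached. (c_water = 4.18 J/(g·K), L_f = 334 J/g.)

m_melted ≈ 138 g

Water can give up m c ΔT = 416×4.18×26.5 = 46080 J before reaching 0 °C.
Melting all 343 g of ice would need 343×334 = 114562 J.
Since 46080 < 114562 J, not all the ice melts; equilibrium is at 0 °C.
Mass melted = 46080/334 ≈ 138 g.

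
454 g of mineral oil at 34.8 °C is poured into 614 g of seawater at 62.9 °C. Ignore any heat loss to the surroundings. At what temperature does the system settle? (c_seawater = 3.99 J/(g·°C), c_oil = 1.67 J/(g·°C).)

T_f ≈ 56.3 °C

Taking heat into each body as positive, Σ m c ΔT = 0:
614·3.99·(T − 62.9) + 454·1.67·(T − 34.8) = 0
2449.9(T − 62.9) + 758.18(T − 34.8) = 0
(2449.9 + 758.18) T = 2449.9·62.9 + 758.18·34.8
T ≈ 56.26 °C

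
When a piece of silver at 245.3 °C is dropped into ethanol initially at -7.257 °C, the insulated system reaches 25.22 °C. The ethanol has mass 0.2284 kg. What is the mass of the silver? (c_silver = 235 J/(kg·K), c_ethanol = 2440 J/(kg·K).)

m ≈ 0.35 kg

Let T be the final temperature. ΣQ_i = 0:
m×235×(25.22 − 245.3) + 0.2284×2440×(25.22 − (-7.257)) = 0
-51719 m = -18099
m = -18099/-51719 ≈ 0.35 kg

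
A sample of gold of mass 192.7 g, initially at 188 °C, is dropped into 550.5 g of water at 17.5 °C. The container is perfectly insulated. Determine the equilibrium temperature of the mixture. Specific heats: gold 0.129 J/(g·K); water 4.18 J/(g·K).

Taking heat into each body as positive, Σ m c ΔT = 0:
192.7*0.129*(T − 188) + 550.5*4.18*(T − 17.5) = 0
24.86(T − 188) + 2301.1(T − 17.5) = 0
(24.86 + 2301.1) T = 24.86*188 + 2301.1*17.5
T = 44942 / 2325.9 = 19.3 °C

T_f ≈ 19.3 °C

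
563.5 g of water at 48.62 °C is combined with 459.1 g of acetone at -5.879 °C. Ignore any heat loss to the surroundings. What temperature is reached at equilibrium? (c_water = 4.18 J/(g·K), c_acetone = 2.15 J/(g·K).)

T_f ≈ 32.5 °C

Heat gained plus heat lost sum to zero:
563.5×4.18×(T − 48.62) + 459.1×2.15×(T − (-5.879)) = 0
2355.4(T − 48.62) + 987.07(T − (-5.879)) = 0
(2355.4 + 987.07) T = 2355.4×48.62 + 987.07×(-5.879)
T = 108718/3342.5 ≈ 32.53 °C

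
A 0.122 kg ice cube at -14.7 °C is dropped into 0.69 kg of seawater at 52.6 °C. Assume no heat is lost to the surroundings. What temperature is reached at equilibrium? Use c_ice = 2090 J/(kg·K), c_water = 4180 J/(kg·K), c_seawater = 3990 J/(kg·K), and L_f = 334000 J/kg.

T_f ≈ 30.7 °C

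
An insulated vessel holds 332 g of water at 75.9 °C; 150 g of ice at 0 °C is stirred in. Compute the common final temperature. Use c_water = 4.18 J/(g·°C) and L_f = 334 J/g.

T_f ≈ 27.4 °C

Net heat exchanged in the isolated system is zero:
melt ice: 150·334 = 50100
  warm the meltwater: 627 T
  water cools: 332·4.18·(T − 75.9) = 1387.8(T − 75.9)
2014.8 T = 105331 − 50100 = 55231
T ≈ 27.41 °C. Since T > 0 °C, the all-ice-melts assumption holds.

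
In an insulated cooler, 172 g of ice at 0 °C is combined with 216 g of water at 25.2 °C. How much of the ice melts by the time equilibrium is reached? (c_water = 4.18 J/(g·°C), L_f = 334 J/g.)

m_melted ≈ 68.1 g

Cooling the water to 0 °C releases 216·4.18·25.2 = 22753 J.
To melt every bit of ice: 172·334 = 57448 J.
22753 J < 57448 J, so only part of the ice melts and the system sits at 0 °C.
m_melted·334 = 22753  ⇒  m_melted ≈ 68.12 g.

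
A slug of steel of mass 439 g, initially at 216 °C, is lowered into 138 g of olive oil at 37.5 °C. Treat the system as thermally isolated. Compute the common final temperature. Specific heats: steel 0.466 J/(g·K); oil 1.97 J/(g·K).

T_f ≈ 114.1 °C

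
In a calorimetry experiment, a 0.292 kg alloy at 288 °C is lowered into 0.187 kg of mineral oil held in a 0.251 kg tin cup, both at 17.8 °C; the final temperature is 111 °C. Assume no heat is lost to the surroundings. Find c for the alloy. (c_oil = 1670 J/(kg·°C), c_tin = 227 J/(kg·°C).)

c ≈ 666 J/(kg·°C)

Net heat exchanged in the isolated system is zero:
0.292×c×(111 − 288) + 0.187×1670×(111 − 17.8) + 0.251×227×(111 − 17.8) = 0
-51.68 c = -34416
c = -34416/-51.68 ≈ 665.9 J/(kg·°C)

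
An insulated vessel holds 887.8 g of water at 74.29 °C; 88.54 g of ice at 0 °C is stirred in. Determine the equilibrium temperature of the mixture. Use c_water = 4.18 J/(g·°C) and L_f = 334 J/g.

Sum of m c ΔT and latent-heat terms is zero:
fusion: m_ice L_f = 88.54×334 = 29572; warm the meltwater: 370.1 T; water: 3711(T − 74.29)
4081.1 T = 275690 − 29572 = 246118
T ≈ 60.31 °C — above 0 °C, consistent with complete melting.

T_f ≈ 60.3 °C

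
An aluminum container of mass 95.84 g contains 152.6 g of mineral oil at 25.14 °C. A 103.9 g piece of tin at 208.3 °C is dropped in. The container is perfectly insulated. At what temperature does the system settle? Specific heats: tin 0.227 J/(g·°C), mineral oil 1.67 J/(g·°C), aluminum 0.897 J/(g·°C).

Energy conservation, ΣQ = 0:
103.9*0.227*(T − 208.3) + 152.6*1.67*(T − 25.14) + 95.84*0.897*(T − 25.14) = 0
364.4 T = 13481
T = 13481 / 364.4 = 37 °C

T_f ≈ 37.0 °C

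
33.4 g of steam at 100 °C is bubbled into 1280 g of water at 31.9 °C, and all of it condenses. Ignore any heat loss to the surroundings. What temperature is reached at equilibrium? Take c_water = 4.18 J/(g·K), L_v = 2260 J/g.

Net heat exchanged in the isolated system is zero:
latent heat released on condensation: 33.4×2260 = 75484; condensate cools 100→T: 33.4×4.18×(T − 100) = 139.61(T − 100); original water: 5350.4(T − 31.9)
5490 T = 75484 + 13961 + 170678 = 260123
T ≈ 47.38 °C (< 100 °C, so full condensation is consistent).

T_f ≈ 47.4 °C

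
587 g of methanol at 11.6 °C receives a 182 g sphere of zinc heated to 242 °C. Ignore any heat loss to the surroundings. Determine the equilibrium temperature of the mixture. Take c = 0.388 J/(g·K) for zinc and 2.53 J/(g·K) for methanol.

Conservation of energy gives ΣQ = 0:
182*0.388*(T − 242) + 587*2.53*(T − 11.6) = 0
70.62(T − 242) + 1485.1(T − 11.6) = 0
1555.7 T = 34316
T = 34316 / 1555.7 = 22.1 °C

T_f ≈ 22.1 °C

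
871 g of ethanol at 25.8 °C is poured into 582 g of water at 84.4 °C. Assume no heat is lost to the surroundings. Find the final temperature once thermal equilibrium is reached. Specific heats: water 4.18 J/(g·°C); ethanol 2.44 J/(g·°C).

T_f ≈ 57.1 °C

Energy conservation, ΣQ = 0:
582*4.18*(T − 84.4) + 871*2.44*(T − 25.8) = 0
2432.8(T − 84.4) + 2125.2(T − 25.8) = 0
4558 T = 260156
T = 260156/4558 ≈ 57.08 °C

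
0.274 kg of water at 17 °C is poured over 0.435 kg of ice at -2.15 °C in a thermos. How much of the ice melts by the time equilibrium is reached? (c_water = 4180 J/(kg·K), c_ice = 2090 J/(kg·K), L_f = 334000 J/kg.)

Cooling the water to 0 °C releases 0.274·4180·17 = 19470 J.
Warming the ice to 0 °C takes 0.435·2090·2.15 = 1954.7 J, leaving 17516 J for melting.
Fully melting the ice requires m_ice L_f = 0.435·334000 = 145290 J.
17516 J < 145290 J, so only part of the ice melts and the system sits at 0 °C.
Mass melted = 17516/334000 ≈ 0.05244 kg.

m_melted ≈ 0.0524 kg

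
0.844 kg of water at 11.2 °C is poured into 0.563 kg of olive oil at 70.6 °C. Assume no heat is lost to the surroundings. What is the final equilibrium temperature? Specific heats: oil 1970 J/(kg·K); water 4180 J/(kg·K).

T_f is the heat-capacity-weighted average of the initial temperatures:
T_f = (1109.1*70.6 + 3527.9*11.2) / (1109.1 + 3527.9)
    = 117816 / 4637 ≈ 25.41 °C

T_f ≈ 25.4 °C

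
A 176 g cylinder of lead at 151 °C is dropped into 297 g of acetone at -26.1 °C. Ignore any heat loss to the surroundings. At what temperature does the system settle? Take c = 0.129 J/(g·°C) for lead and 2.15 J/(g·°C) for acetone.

Conservation of energy gives ΣQ = 0:
176*0.129*(T − 151) + 297*2.15*(T − (-26.1)) = 0
22.7(T − 151) + 638.55(T − (-26.1)) = 0
661.25 T = -13238
T = -13238/661.25 ≈ -20.02 °C

T_f ≈ -20.0 °C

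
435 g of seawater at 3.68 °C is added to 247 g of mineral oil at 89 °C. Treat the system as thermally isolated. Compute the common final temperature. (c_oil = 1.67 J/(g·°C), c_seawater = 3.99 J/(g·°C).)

T_f ≈ 20.1 °C

Energy conservation, ΣQ = 0:
247*1.67*(T − 89) + 435*3.99*(T − 3.68) = 0
412.49(T − 89) + 1735.7(T − 3.68) = 0
(412.49 + 1735.7) T = 412.49*89 + 1735.7*3.68
T = 43099 / 2148.1 = 20.1 °C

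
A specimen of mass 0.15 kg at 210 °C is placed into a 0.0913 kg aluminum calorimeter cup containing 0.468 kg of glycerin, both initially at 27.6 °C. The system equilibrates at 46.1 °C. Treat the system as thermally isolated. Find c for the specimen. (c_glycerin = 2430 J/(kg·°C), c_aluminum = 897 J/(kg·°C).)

c ≈ 917 J/(kg·°C)

Conservation of energy gives ΣQ = 0:
0.15·c·(46.1 − 210) + 0.468·2430·(46.1 − 27.6) + 0.0913·897·(46.1 − 27.6) = 0
-24.59 c = -22554
c = -22554/-24.59 ≈ 917.4 J/(kg·°C)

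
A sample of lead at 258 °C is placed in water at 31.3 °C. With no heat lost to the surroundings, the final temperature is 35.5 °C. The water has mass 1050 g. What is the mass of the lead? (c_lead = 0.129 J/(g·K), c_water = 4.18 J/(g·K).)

m ≈ 642 g

|Q_lead| = |Q_water|:
m×0.129×(258 − 35.5) = 1050×4.18×(35.5 − 31.3)
28.7 m = 18434  ⇒  m ≈ 642.2 g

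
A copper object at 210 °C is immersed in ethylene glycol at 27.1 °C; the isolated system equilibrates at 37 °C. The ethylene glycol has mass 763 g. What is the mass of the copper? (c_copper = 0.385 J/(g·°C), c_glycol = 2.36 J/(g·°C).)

m ≈ 268 g

Energy conservation, ΣQ = 0:
m×0.385×(37 − 210) + 763×2.36×(37 − 27.1) = 0
-66.61 m = -17827
m = -17827/-66.61 ≈ 267.6 g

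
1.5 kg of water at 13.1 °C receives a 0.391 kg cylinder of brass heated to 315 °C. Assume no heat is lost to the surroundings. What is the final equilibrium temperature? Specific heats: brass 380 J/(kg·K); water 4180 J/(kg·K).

Net heat exchanged in the isolated system is zero:
0.391·380·(T − 315) + 1.5·4180·(T − 13.1) = 0
148.58(T − 315) + 6270(T − 13.1) = 0
(148.58 + 6270) T = 148.58·315 + 6270·13.1
T = 128940 / 6418.6 = 20.1 °C

T_f ≈ 20.1 °C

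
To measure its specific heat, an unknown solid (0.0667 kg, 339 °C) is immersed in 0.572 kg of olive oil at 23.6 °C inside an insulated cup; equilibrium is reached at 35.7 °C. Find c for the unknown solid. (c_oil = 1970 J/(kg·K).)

c ≈ 674 J/(kg·K)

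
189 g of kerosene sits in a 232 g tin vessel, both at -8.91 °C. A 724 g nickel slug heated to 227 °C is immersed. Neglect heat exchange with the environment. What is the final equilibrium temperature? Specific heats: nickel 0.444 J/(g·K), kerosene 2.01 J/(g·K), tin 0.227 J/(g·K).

T_f ≈ 91.7 °C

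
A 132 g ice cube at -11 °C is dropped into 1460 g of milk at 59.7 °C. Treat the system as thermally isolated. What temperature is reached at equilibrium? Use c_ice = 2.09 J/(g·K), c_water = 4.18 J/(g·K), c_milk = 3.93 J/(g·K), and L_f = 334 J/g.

Heat gained plus heat lost sum to zero:
ice -11→0 °C: 132·2.09·11 = 3034.7
  fusion: m_ice L_f = 132·334 = 44088
  meltwater 0→T: 132·4.18·T = 551.76 T
  milk: 5737.8(T − 59.7)
6289.6 T = 342547 − 47123 = 295424
T ≈ 46.97 °C. Since T > 0 °C, the all-ice-melts assumption holds.

T_f ≈ 47.0 °C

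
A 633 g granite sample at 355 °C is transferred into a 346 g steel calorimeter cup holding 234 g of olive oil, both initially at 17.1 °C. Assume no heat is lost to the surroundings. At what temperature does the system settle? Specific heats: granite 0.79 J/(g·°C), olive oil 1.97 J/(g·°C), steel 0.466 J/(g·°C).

T_f = Σ m_i c_i T_i / Σ m_i c_i:
T_f = (500.07·355 + 460.98·17.1 + 161.24·17.1) / (500.07 + 460.98 + 161.24)
    = 188165 / 1122.3 ≈ 167.66 °C

T_f ≈ 167.7 °C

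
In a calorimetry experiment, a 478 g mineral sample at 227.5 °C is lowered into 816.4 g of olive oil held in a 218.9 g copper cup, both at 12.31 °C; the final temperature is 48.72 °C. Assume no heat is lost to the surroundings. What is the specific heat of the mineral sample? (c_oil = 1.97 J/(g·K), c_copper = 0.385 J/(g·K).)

c ≈ 0.721 J/(g·K)

Energy conservation, ΣQ = 0:
478·c·(48.72 − 227.5) + 816.4·1.97·(48.72 − 12.31) + 218.9·0.385·(48.72 − 12.31) = 0
-85457 c = -61627
c = -61627/-85457 ≈ 0.7211 J/(g·K)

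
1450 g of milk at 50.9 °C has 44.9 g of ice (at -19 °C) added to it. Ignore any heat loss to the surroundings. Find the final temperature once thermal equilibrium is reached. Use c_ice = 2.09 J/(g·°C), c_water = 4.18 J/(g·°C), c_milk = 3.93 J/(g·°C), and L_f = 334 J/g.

T_f ≈ 46.4 °C

Sum of m c ΔT and latent-heat terms is zero:
warm ice to 0 °C: 44.9×2.09×(0 − (-19)) = 1783; fusion: m_ice L_f = 44.9×334 = 14997; warm the meltwater: 187.68 T; milk cools: 1450×3.93×(T − 50.9) = 5698.5(T − 50.9)
5886.2 T = 290054 − 16780 = 273274
T ≈ 46.43 °C — above 0 °C, consistent with complete melting.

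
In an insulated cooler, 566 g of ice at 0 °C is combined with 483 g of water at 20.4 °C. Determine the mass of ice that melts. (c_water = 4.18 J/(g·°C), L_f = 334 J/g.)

m_melted ≈ 123 g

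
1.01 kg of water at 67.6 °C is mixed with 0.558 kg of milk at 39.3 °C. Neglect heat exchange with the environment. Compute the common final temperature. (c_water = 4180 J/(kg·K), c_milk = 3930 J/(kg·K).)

T_f ≈ 57.9 °C

Heat gained plus heat lost sum to zero:
1.01×4180×(T − 67.6) + 0.558×3930×(T − 39.3) = 0
(4221.8 + 2192.9) T = 4221.8×67.6 + 2192.9×39.3
T = 371576 / 6414.7 = 57.9 °C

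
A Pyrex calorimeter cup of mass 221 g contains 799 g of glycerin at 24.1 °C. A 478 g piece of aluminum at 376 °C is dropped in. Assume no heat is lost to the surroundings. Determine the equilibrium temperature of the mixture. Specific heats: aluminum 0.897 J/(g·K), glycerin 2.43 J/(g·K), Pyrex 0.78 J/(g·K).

T_f ≈ 83.4 °C

Net heat exchanged in the isolated system is zero:
478×0.897×(T − 376) + 799×2.43×(T − 24.1) + 221×0.78×(T − 24.1) = 0
428.77(T − 376) + 1941.6(T − 24.1) + 172.38(T − 24.1) = 0
2542.7 T = 212162
T = 212162 / 2542.7 = 83.4 °C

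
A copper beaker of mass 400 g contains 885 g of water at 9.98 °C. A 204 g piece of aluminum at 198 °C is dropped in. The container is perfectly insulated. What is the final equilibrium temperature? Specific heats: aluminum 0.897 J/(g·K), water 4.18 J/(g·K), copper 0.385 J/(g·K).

T_f ≈ 18.5 °C

T_f is the heat-capacity-weighted average of the initial temperatures:
T_f = (182.99*198 + 3699.3*9.98 + 154*9.98) / (182.99 + 3699.3 + 154)
    = 74688 / 4036.3 ≈ 18.50 °C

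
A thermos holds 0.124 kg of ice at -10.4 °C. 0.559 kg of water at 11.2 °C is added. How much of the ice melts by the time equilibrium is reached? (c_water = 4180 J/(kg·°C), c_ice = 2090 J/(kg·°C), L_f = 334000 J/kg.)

m_melted ≈ 0.0703 kg

Water can give up m c ΔT = 0.559×4180×11.2 = 26170 J before reaching 0 °C.
Warming the ice to 0 °C takes 0.124×2090×10.4 = 2695.3 J, leaving 23475 J for melting.
To melt every bit of ice: 0.124×334000 = 41416 J.
23475 J < 41416 J, so only part of the ice melts and the system sits at 0 °C.
m_melt = 23475 / L_f = 0.07028 kg.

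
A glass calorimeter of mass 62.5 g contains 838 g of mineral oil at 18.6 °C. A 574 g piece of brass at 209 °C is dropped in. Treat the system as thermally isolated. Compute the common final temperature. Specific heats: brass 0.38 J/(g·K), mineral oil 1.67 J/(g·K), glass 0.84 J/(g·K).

Heat gained plus heat lost sum to zero:
574*0.38*(T − 209) + 838*1.67*(T − 18.6) + 62.5*0.84*(T − 18.6) = 0
218.12(T − 209) + 1399.5(T − 18.6) + 52.5(T − 18.6) = 0
(218.12 + 1399.5 + 52.5) T = 218.12*209 + 1399.5*18.6 + 52.5*18.6
T = 72594/1670.1 ≈ 43.47 °C

T_f ≈ 43.5 °C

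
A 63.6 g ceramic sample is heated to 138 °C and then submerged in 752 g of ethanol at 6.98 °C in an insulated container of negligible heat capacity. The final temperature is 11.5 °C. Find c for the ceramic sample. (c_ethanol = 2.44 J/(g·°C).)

c ≈ 1.03 J/(g·°C)

m_s c (T_s − T_f) = m_ethanol c_ethanol (T_f − T_0):
63.6×c×(138 − 11.5) = 752×2.44×(11.5 − 6.98)
8045.4 c = 8293.7  ⇒  c ≈ 1.031 J/(g·°C)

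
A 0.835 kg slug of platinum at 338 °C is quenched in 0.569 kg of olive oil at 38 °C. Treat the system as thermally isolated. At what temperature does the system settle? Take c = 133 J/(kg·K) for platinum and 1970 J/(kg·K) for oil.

T_f ≈ 65.0 °C

Taking heat into each body as positive, Σ m c ΔT = 0:
0.835·133·(T − 338) + 0.569·1970·(T − 38) = 0
111.05(T − 338) + 1120.9(T − 38) = 0
(111.05 + 1120.9) T = 111.05·338 + 1120.9·38
T = 80132 / 1232 = 65 °C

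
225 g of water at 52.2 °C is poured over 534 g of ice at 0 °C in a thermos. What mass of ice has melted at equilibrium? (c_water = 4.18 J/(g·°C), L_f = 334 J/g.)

m_melted ≈ 147 g

Cooling the water to 0 °C releases 225·4.18·52.2 = 49094 J.
Fully melting the ice requires m_ice L_f = 534·334 = 178356 J.
49094 J < 178356 J, so only part of the ice melts and the system sits at 0 °C.
m_melt = 49094 / L_f = 147 g.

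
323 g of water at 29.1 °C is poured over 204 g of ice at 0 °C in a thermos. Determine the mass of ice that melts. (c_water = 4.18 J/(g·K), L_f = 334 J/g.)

Cooling the water to 0 °C releases 323·4.18·29.1 = 39289 J.
Fully melting the ice requires m_ice L_f = 204·334 = 68136 J.
That's not enough to melt it all — equilibrium is at 0 °C with ice remaining.
m_melted·334 = 39289  ⇒  m_melted ≈ 117.6 g.

m_melted ≈ 118 g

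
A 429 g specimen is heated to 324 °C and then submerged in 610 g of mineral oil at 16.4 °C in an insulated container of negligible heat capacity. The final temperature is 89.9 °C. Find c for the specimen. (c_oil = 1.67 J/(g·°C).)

c ≈ 0.746 J/(g·°C)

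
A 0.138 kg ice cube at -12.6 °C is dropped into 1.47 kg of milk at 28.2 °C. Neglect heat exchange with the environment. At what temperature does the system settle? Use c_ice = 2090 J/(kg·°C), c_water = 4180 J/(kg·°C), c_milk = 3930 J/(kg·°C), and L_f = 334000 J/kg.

T_f ≈ 17.8 °C

Let T be the final temperature. ΣQ_i = 0:
ice -12.6→0 °C: 0.138·2090·12.6 = 3634.1; latent heat to melt: 0.138·334000 = 46092; meltwater 0→T: 0.138·4180·T = 576.84 T; milk cools: 1.47·3930·(T − 28.2) = 5777.1(T − 28.2)
6353.9 T = 162914 − 49726 = 113188
T ≈ 17.81 °C (positive, so assuming full melt was valid).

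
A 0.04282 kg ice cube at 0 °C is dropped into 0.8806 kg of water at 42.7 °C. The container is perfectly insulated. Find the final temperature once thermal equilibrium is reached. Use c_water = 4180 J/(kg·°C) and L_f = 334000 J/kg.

T_f ≈ 37.0 °C

Taking heat into each body as positive, Σ m c ΔT = 0:
melt ice: 0.04282·334000 = 14302; meltwater 0→T: 0.04282·4180·T = 178.99 T; water: 3680.9(T − 42.7)
3859.9 T = 157175 − 14302 = 142873
T ≈ 37.01 °C (positive, so assuming full melt was valid).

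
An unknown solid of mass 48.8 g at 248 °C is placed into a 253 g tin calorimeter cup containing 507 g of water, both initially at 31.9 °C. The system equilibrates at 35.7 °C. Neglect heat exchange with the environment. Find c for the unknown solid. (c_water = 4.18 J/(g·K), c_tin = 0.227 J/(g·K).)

c ≈ 0.798 J/(g·K)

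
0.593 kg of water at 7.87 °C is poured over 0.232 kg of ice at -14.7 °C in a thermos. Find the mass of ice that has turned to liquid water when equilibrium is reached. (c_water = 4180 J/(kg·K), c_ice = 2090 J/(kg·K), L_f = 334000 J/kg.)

Cooling the water to 0 °C releases 0.593·4180·7.87 = 19508 J.
Warming the ice to 0 °C takes 0.232·2090·14.7 = 7127.7 J, leaving 12380 J for melting.
Melting all 0.232 kg of ice would need 0.232·334000 = 77488 J.
12380 J < 77488 J, so only part of the ice melts and the system sits at 0 °C.
m_melted·334000 = 12380  ⇒  m_melted ≈ 0.03707 kg.

m_melted ≈ 0.0371 kg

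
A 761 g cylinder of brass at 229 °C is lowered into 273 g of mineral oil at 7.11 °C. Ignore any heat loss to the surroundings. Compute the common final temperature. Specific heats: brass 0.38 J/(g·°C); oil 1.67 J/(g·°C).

T_f ≈ 93.2 °C

Conservation of energy gives ΣQ = 0:
761×0.38×(T − 229) + 273×1.67×(T − 7.11) = 0
(289.18 + 455.91) T = 289.18×229 + 455.91×7.11
T ≈ 93.23 °C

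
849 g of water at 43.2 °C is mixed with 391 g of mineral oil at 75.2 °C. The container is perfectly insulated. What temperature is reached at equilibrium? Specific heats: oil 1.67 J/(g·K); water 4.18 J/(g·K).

Setting the total heat transfer to zero:
391·1.67·(T − 75.2) + 849·4.18·(T − 43.2) = 0
(652.97 + 3548.8) T = 652.97·75.2 + 3548.8·43.2
T = 202412 / 4201.8 = 48.2 °C

T_f ≈ 48.2 °C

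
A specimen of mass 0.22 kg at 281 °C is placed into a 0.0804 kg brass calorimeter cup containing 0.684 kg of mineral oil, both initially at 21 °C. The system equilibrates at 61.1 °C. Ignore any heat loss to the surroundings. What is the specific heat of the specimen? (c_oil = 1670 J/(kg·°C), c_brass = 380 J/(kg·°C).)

c ≈ 972 J/(kg·°C)

Let T be the final temperature. ΣQ_i = 0:
0.22·c·(61.1 − 281) + 0.684·1670·(61.1 − 21) + 0.0804·380·(61.1 − 21) = 0
-48.38 c = -47031
c = -47031/-48.38 ≈ 972.1 J/(kg·°C)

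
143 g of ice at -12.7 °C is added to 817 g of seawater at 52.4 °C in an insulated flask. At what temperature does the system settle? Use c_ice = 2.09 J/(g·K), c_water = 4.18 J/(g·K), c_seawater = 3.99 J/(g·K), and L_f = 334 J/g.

Energy balance with sensible and latent terms:
ice -12.7→0 °C: 143×2.09×12.7 = 3795.6
  melt ice: 143×334 = 47762
  meltwater 0→T: 143×4.18×T = 597.74 T
  seawater: 3259.8(T − 52.4)
3857.6 T = 170815 − 51558 = 119257
T ≈ 30.92 °C. Since T > 0 °C, the all-ice-melts assumption holds.

T_f ≈ 30.9 °C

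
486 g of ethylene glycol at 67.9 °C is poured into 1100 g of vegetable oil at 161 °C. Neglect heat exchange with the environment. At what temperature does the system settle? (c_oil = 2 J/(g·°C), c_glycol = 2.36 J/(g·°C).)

Set heat shed by the hot body equal to heat absorbed by the cold body:
1100×2×(161 − T) = 486×2.36×(T − 67.9)
2200(161 − T) = 1147(T − 67.9)
3347 T = 432079  ⇒  T ≈ 129.10 °C

T_f ≈ 129.1 °C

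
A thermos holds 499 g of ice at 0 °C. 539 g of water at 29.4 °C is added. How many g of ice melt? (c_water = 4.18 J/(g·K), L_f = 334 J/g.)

m_melted ≈ 198 g

Heat available from the water dropping to 0 °C: 539×4.18×29.4 = 66239 J.
Melting all 499 g of ice would need 499×334 = 166666 J.
66239 J < 166666 J, so only part of the ice melts and the system sits at 0 °C.
m_melt = 66239 / L_f = 198.3 g.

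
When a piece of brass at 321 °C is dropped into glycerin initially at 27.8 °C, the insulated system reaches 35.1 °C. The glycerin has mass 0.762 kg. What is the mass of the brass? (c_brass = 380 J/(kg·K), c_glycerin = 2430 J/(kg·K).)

m ≈ 0.124 kg

Conservation of energy gives ΣQ = 0:
m×380×(35.1 − 321) + 0.762×2430×(35.1 − 27.8) = 0
-108642 m = -13517
m = -13517/-108642 ≈ 0.1244 kg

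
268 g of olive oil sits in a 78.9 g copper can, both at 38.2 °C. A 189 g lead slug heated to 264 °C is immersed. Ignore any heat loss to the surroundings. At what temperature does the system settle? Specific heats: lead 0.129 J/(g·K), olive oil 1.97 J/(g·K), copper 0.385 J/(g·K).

Let T be the final temperature. ΣQ_i = 0:
189*0.129*(T − 264) + 268*1.97*(T − 38.2) + 78.9*0.385*(T − 38.2) = 0
(24.38 + 527.96 + 30.38) T = 24.38*264 + 527.96*38.2 + 30.38*38.2
T = 27765/582.72 ≈ 47.65 °C

T_f ≈ 47.6 °C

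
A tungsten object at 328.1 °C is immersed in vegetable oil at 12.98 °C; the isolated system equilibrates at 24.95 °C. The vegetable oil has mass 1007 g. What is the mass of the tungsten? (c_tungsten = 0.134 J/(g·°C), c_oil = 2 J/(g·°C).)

Let T be the final temperature. ΣQ_i = 0:
m·0.134·(24.95 − 328.1) + 1007·2·(24.95 − 12.98) = 0
-40.62 m = -24108
m = -24108/-40.62 ≈ 593.5 g

m ≈ 593 g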